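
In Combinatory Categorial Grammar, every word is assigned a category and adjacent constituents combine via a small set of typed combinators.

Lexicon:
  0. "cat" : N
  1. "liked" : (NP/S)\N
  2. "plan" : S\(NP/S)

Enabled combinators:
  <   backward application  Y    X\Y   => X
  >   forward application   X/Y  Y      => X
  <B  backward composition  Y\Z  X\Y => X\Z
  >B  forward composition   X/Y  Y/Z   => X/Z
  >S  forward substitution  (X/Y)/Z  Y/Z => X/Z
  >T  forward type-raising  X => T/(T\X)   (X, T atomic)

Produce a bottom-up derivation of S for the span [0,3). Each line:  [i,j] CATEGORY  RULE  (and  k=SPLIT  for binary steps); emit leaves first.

[0,1] N  lex  "cat"
[1,2] (NP/S)\N  lex  "liked"
[2,3] S\(NP/S)  lex  "plan"
[1,3] S\N  <B  k=2
[0,3] S  <  k=1

[0,3] S   <
  [0,1] "cat" : N
  [1,3] S\N   <B
    [1,2] "liked" : (NP/S)\N
    [2,3] "plan" : S\(NP/S)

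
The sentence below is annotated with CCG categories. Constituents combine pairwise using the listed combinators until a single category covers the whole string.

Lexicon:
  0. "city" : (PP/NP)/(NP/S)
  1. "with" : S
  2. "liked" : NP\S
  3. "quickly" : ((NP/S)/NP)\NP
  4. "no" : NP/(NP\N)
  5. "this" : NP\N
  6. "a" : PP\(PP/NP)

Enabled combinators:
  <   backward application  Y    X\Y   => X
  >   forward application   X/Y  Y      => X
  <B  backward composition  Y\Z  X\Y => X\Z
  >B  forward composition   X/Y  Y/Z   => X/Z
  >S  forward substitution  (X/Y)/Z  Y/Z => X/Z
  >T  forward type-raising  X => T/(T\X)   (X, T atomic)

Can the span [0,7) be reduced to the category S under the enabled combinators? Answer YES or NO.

(PP/NP)/(NP/S) S NP\S ((NP/S)/NP)\NP NP/(NP\N) NP\N PP\(PP/NP)
CKY chart[0,7] = {N/(N\PP), NP/(NP\PP), PP, PP/(PP\PP), S/(S\PP)}; S ∉ chart

NO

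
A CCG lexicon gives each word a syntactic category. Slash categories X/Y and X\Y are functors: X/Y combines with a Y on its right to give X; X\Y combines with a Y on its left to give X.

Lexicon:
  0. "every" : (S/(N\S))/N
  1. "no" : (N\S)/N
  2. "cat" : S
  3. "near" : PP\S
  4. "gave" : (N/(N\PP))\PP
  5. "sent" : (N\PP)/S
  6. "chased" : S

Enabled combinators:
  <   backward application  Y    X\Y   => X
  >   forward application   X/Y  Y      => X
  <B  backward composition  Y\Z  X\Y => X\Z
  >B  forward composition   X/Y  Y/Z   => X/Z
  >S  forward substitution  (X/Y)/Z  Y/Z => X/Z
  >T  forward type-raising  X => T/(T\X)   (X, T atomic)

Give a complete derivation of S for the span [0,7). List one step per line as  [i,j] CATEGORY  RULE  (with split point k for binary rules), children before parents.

[0,1] (S/(N\S))/N  lex  "every"
[1,2] (N\S)/N  lex  "no"
[0,2] S/N  >S  k=1
[2,3] S  lex  "cat"
[2,3] PP/(PP\S)  >T
[3,4] PP\S  lex  "near"
[2,4] PP  >  k=3
[4,5] (N/(N\PP))\PP  lex  "gave"
[2,5] N/(N\PP)  <  k=4
[5,6] (N\PP)/S  lex  "sent"
[6,7] S  lex  "chased"
[5,7] N\PP  >  k=6
[2,7] N  >  k=5
[0,7] S  >  k=2

[0,7] S   >
  [0,2] S/N   >S
    [0,1] "every" : (S/(N\S))/N
    [1,2] "no" : (N\S)/N
  [2,7] N   >
    [2,5] N/(N\PP)   <
      [2,4] PP   >
        [2,3] PP/(PP\S)   >T
          [2,3] "cat" : S
        [3,4] "near" : PP\S
      [4,5] "gave" : (N/(N\PP))\PP
    [5,7] N\PP   >
      [5,6] "sent" : (N\PP)/S
      [6,7] "chased" : S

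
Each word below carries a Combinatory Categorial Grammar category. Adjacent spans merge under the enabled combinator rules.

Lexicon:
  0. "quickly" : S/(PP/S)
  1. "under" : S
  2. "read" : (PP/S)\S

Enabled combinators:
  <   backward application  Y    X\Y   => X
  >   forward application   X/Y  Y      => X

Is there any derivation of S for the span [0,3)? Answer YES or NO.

YES

[0,3] S   >
  [0,1] "quickly" : S/(PP/S)
  [1,3] PP/S   <
    [1,2] "under" : S
    [2,3] "read" : (PP/S)\S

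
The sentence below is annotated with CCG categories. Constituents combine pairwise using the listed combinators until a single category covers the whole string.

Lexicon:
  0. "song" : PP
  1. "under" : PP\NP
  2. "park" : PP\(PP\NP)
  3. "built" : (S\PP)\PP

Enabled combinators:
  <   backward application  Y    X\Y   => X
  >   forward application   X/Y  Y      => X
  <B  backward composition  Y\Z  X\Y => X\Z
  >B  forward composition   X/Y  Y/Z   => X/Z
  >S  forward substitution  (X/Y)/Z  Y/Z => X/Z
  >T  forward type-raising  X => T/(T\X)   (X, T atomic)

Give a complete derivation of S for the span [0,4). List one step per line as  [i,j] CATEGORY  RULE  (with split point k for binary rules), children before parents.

[0,1] PP  lex  "song"
[1,2] PP\NP  lex  "under"
[2,3] PP\(PP\NP)  lex  "park"
[1,3] PP  <  k=2
[3,4] (S\PP)\PP  lex  "built"
[1,4] S\PP  <  k=3
[0,4] S  <  k=1

[0,4] S   <
  [0,1] "song" : PP
  [1,4] S\PP   <
    [1,3] PP   <
      [1,2] "under" : PP\NP
      [2,3] "park" : PP\(PP\NP)
    [3,4] "built" : (S\PP)\PP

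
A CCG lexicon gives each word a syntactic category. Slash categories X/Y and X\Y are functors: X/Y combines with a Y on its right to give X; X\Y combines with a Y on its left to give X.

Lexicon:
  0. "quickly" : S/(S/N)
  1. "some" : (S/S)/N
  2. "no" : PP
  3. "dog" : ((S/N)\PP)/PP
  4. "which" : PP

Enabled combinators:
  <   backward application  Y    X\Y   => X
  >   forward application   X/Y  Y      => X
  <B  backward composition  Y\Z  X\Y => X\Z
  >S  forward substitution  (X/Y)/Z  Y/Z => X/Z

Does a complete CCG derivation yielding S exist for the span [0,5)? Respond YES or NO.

YES

[0,5] S   >
  [0,1] "quickly" : S/(S/N)
  [1,5] S/N   >S
    [1,2] "some" : (S/S)/N
    [2,5] S/N   <
      [2,3] "no" : PP
      [3,5] (S/N)\PP   >
        [3,4] "dog" : ((S/N)\PP)/PP
        [4,5] "which" : PP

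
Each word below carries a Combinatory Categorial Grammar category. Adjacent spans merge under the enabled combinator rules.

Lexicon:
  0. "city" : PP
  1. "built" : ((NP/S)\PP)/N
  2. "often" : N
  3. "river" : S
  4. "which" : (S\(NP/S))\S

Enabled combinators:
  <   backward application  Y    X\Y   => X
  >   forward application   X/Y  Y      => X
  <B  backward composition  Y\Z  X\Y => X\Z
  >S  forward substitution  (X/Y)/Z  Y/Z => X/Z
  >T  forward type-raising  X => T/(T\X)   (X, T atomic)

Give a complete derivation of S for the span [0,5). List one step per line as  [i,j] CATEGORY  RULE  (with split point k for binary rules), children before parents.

[0,1] PP  lex  "city"
[1,2] ((NP/S)\PP)/N  lex  "built"
[2,3] N  lex  "often"
[1,3] (NP/S)\PP  >  k=2
[0,3] NP/S  <  k=1
[3,4] S  lex  "river"
[4,5] (S\(NP/S))\S  lex  "which"
[3,5] S\(NP/S)  <  k=4
[0,5] S  <  k=3

[0,5] S   <
  [0,3] NP/S   <
    [0,1] "city" : PP
    [1,3] (NP/S)\PP   >
      [1,2] "built" : ((NP/S)\PP)/N
      [2,3] "often" : N
  [3,5] S\(NP/S)   <
    [3,4] "river" : S
    [4,5] "which" : (S\(NP/S))\S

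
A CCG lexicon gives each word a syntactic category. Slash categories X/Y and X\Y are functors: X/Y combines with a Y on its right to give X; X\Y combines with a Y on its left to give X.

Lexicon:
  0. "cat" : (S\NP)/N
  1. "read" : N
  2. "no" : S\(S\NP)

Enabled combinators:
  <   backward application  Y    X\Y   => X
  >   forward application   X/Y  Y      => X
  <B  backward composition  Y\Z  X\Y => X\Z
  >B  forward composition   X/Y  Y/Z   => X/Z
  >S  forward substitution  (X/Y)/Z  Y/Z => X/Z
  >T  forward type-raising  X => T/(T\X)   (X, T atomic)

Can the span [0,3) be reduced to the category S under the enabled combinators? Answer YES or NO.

[0,3] S   <
  [0,2] S\NP   >
    [0,1] "cat" : (S\NP)/N
    [1,2] "read" : N
  [2,3] "no" : S\(S\NP)

YES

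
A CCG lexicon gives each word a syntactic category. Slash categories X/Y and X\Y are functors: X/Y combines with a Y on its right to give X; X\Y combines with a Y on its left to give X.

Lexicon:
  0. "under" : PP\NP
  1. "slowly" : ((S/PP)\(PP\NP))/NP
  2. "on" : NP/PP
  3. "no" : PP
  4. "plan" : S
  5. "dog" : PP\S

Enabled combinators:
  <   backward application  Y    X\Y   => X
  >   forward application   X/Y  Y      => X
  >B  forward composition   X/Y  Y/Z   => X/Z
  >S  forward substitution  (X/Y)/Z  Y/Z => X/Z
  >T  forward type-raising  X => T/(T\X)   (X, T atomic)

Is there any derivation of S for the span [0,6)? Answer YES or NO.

[0,6] S   >
  [0,4] S/PP   <
    [0,1] "under" : PP\NP
    [1,4] (S/PP)\(PP\NP)   >
      [1,2] "slowly" : ((S/PP)\(PP\NP))/NP
      [2,4] NP   >
        [2,3] "on" : NP/PP
        [3,4] "no" : PP
  [4,6] PP   <
    [4,5] "plan" : S
    [5,6] "dog" : PP\S

YES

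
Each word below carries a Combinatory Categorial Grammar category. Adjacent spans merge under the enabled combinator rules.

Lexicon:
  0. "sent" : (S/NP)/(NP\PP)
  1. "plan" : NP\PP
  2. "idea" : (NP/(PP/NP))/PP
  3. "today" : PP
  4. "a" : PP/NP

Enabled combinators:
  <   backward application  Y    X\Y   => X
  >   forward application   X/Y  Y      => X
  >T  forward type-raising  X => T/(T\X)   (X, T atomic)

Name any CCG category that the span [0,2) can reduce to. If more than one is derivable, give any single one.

S/NP

[0,5] S   >
  [0,2] S/NP   >
    [0,1] "sent" : (S/NP)/(NP\PP)
    [1,2] "plan" : NP\PP
  [2,5] NP   >
    [2,4] NP/(PP/NP)   >
      [2,3] "idea" : (NP/(PP/NP))/PP
      [3,4] "today" : PP
    [4,5] "a" : PP/NP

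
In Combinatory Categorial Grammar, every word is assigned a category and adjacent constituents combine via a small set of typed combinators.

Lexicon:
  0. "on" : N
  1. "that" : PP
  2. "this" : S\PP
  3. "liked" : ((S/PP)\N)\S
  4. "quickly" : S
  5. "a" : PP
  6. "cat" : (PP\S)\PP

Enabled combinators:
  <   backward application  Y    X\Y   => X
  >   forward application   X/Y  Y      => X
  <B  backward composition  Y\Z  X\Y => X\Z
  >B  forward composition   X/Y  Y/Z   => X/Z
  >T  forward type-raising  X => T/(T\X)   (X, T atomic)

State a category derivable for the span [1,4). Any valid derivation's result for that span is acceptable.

[0,7] S   >
  [0,4] S/PP   <
    [0,1] "on" : N
    [1,4] (S/PP)\N   <
      [1,3] S   >
        [1,2] S/(S\PP)   >T
          [1,2] "that" : PP
        [2,3] "this" : S\PP
      [3,4] "liked" : ((S/PP)\N)\S
  [4,7] PP   >
    [4,5] PP/(PP\S)   >T
      [4,5] "quickly" : S
    [5,7] PP\S   <
      [5,6] "a" : PP
      [6,7] "cat" : (PP\S)\PP

(S/PP)\N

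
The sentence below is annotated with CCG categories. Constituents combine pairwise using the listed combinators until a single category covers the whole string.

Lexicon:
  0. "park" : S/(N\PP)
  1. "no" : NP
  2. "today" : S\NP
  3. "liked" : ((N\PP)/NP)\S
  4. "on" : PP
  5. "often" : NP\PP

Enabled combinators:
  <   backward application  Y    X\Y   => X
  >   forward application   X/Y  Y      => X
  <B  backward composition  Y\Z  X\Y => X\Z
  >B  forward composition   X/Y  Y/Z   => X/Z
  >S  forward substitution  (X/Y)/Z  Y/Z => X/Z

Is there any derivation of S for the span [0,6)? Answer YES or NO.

YES

[0,6] S   >
  [0,1] "park" : S/(N\PP)
  [1,6] N\PP   >
    [1,4] (N\PP)/NP   <
      [1,3] S   <
        [1,2] "no" : NP
        [2,3] "today" : S\NP
      [3,4] "liked" : ((N\PP)/NP)\S
    [4,6] NP   <
      [4,5] "on" : PP
      [5,6] "often" : NP\PP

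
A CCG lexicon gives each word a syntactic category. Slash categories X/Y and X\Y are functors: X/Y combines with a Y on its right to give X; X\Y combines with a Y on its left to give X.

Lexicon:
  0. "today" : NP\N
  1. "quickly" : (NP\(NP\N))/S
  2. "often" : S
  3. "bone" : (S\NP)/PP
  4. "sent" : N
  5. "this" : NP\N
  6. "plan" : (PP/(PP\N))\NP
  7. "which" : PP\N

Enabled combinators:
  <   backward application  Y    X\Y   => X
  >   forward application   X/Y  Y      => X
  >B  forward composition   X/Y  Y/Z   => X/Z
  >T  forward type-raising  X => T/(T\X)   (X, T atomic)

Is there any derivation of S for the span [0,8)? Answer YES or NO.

[0,8] S   <
  [0,3] NP   <
    [0,1] "today" : NP\N
    [1,3] NP\(NP\N)   >
      [1,2] "quickly" : (NP\(NP\N))/S
      [2,3] "often" : S
  [3,8] S\NP   >
    [3,4] "bone" : (S\NP)/PP
    [4,8] PP   >
      [4,7] PP/(PP\N)   <
        [4,6] NP   <
          [4,5] "sent" : N
          [5,6] "this" : NP\N
        [6,7] "plan" : (PP/(PP\N))\NP
      [7,8] "which" : PP\N

YES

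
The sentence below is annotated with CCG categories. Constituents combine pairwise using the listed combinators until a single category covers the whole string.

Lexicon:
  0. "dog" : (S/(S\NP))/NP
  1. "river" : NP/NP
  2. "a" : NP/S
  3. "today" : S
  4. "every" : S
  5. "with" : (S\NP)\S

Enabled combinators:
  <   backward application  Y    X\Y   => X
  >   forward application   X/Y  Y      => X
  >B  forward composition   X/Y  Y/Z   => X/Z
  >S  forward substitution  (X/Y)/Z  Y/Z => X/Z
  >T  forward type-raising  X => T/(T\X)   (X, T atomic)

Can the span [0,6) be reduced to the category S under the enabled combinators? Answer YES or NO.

[0,6] S   >
  [0,4] S/(S\NP)   >
    [0,1] "dog" : (S/(S\NP))/NP
    [1,4] NP   >
      [1,3] NP/S   >B
        [1,2] "river" : NP/NP
        [2,3] "a" : NP/S
      [3,4] "today" : S
  [4,6] S\NP   <
    [4,5] "every" : S
    [5,6] "with" : (S\NP)\S

YES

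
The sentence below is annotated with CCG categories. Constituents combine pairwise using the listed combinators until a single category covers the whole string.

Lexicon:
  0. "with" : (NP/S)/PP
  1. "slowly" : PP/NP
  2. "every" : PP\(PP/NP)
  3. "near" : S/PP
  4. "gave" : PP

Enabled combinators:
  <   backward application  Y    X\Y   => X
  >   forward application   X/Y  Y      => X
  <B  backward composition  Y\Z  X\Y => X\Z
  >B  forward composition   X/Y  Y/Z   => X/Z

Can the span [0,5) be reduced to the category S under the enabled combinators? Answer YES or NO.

NO

(NP/S)/PP PP/NP PP\(PP/NP) S/PP PP
CKY chart[0,5] = {NP}; S ∉ chart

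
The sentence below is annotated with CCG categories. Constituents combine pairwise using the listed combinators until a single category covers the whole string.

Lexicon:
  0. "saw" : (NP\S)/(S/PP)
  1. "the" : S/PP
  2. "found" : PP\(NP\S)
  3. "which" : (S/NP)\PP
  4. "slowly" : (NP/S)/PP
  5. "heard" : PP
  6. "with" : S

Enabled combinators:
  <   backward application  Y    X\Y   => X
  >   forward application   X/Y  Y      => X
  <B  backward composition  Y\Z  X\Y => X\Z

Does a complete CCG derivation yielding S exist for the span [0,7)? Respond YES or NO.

YES

[0,7] S   >
  [0,4] S/NP   <
    [0,3] PP   <
      [0,2] NP\S   >
        [0,1] "saw" : (NP\S)/(S/PP)
        [1,2] "the" : S/PP
      [2,3] "found" : PP\(NP\S)
    [3,4] "which" : (S/NP)\PP
  [4,7] NP   >
    [4,6] NP/S   >
      [4,5] "slowly" : (NP/S)/PP
      [5,6] "heard" : PP
    [6,7] "with" : S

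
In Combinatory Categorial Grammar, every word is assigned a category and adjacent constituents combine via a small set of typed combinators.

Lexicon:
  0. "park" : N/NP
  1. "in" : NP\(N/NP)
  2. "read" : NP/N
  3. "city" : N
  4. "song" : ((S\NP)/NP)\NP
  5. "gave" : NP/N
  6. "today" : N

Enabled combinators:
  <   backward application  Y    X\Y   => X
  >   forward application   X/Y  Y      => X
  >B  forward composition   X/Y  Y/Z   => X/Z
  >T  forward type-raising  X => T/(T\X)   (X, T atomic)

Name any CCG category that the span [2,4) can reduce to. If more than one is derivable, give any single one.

[0,7] S   <
  [0,2] NP   <
    [0,1] "park" : N/NP
    [1,2] "in" : NP\(N/NP)
  [2,7] S\NP   >
    [2,5] (S\NP)/NP   <
      [2,4] NP   >
        [2,3] "read" : NP/N
        [3,4] "city" : N
      [4,5] "song" : ((S\NP)/NP)\NP
    [5,7] NP   >
      [5,6] "gave" : NP/N
      [6,7] "today" : N

NP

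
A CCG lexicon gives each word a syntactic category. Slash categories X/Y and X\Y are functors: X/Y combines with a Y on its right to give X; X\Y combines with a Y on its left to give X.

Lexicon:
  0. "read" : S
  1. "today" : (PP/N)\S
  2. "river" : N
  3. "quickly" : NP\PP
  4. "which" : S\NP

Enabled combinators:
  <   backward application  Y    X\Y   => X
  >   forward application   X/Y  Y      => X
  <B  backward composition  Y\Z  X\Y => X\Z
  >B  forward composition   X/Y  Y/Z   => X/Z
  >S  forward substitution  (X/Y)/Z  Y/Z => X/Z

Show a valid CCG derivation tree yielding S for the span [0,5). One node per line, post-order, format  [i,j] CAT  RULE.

[0,5] S   <
  [0,3] PP   >
    [0,2] PP/N   <
      [0,1] "read" : S
      [1,2] "today" : (PP/N)\S
    [2,3] "river" : N
  [3,5] S\PP   <B
    [3,4] "quickly" : NP\PP
    [4,5] "which" : S\NP

[0,1] S  lex  "read"
[1,2] (PP/N)\S  lex  "today"
[0,2] PP/N  <  k=1
[2,3] N  lex  "river"
[0,3] PP  >  k=2
[3,4] NP\PP  lex  "quickly"
[4,5] S\NP  lex  "which"
[3,5] S\PP  <B  k=4
[0,5] S  <  k=3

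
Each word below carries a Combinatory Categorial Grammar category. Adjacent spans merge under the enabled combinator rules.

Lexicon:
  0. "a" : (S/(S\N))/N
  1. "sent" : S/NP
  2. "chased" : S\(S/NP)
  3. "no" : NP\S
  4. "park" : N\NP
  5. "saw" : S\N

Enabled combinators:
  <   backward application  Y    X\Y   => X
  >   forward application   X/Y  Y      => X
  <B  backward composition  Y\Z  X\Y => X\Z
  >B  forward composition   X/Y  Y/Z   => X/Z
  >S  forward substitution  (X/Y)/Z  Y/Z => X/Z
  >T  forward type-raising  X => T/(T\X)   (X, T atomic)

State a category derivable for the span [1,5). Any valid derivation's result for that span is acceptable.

[0,6] S   >
  [0,5] S/(S\N)   >
    [0,1] "a" : (S/(S\N))/N
    [1,5] N   <
      [1,3] S   <
        [1,2] "sent" : S/NP
        [2,3] "chased" : S\(S/NP)
      [3,5] N\S   <B
        [3,4] "no" : NP\S
        [4,5] "park" : N\NP
  [5,6] "saw" : S\N

N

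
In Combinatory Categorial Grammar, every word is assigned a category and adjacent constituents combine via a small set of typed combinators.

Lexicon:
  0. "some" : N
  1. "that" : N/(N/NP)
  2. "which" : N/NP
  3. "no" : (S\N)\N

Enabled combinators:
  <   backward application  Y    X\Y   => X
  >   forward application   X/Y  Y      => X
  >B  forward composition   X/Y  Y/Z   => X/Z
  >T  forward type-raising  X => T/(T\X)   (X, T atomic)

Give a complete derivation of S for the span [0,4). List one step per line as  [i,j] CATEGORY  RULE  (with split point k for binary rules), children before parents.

[0,4] S   >
  [0,1] S/(S\N)   >T
    [0,1] "some" : N
  [1,4] S\N   <
    [1,3] N   >
      [1,2] "that" : N/(N/NP)
      [2,3] "which" : N/NP
    [3,4] "no" : (S\N)\N

[0,1] N  lex  "some"
[0,1] S/(S\N)  >T
[1,2] N/(N/NP)  lex  "that"
[2,3] N/NP  lex  "which"
[1,3] N  >  k=2
[3,4] (S\N)\N  lex  "no"
[1,4] S\N  <  k=3
[0,4] S  >  k=1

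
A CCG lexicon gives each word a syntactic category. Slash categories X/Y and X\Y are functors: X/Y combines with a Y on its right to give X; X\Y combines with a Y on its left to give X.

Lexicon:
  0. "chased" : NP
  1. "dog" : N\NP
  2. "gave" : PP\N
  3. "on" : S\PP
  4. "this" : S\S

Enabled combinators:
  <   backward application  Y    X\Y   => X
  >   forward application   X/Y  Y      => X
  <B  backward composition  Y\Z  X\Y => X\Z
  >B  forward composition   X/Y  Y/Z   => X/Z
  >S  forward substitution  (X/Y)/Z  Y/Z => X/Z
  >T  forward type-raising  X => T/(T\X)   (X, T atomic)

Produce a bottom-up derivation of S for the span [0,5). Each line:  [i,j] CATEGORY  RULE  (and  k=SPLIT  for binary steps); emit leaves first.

[0,5] S   <
  [0,2] N   >
    [0,1] N/(N\NP)   >T
      [0,1] "chased" : NP
    [1,2] "dog" : N\NP
  [2,5] S\N   <B
    [2,4] S\N   <B
      [2,3] "gave" : PP\N
      [3,4] "on" : S\PP
    [4,5] "this" : S\S

[0,1] NP  lex  "chased"
[0,1] N/(N\NP)  >T
[1,2] N\NP  lex  "dog"
[0,2] N  >  k=1
[2,3] PP\N  lex  "gave"
[3,4] S\PP  lex  "on"
[2,4] S\N  <B  k=3
[4,5] S\S  lex  "this"
[2,5] S\N  <B  k=4
[0,5] S  <  k=2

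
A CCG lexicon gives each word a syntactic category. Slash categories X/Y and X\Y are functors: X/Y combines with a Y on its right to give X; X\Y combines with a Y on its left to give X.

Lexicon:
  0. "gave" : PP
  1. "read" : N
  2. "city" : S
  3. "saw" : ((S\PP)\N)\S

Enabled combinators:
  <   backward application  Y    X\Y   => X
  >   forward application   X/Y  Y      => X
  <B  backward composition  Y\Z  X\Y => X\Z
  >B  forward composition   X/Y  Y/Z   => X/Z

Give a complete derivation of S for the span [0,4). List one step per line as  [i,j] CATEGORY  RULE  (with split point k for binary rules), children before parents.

[0,4] S   <
  [0,1] "gave" : PP
  [1,4] S\PP   <
    [1,2] "read" : N
    [2,4] (S\PP)\N   <
      [2,3] "city" : S
      [3,4] "saw" : ((S\PP)\N)\S

[0,1] PP  lex  "gave"
[1,2] N  lex  "read"
[2,3] S  lex  "city"
[3,4] ((S\PP)\N)\S  lex  "saw"
[2,4] (S\PP)\N  <  k=3
[1,4] S\PP  <  k=2
[0,4] S  <  k=1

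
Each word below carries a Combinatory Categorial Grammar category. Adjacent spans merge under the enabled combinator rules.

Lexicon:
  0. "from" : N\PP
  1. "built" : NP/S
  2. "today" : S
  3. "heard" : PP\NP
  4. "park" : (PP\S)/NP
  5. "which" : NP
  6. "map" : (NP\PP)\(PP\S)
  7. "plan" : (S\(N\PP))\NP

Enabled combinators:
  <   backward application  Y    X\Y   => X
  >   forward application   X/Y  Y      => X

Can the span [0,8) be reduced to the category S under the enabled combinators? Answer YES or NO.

[0,8] S   <
  [0,1] "from" : N\PP
  [1,8] S\(N\PP)   <
    [1,7] NP   <
      [1,4] PP   <
        [1,3] NP   >
          [1,2] "built" : NP/S
          [2,3] "today" : S
        [3,4] "heard" : PP\NP
      [4,7] NP\PP   <
        [4,6] PP\S   >
          [4,5] "park" : (PP\S)/NP
          [5,6] "which" : NP
        [6,7] "map" : (NP\PP)\(PP\S)
    [7,8] "plan" : (S\(N\PP))\NP

YES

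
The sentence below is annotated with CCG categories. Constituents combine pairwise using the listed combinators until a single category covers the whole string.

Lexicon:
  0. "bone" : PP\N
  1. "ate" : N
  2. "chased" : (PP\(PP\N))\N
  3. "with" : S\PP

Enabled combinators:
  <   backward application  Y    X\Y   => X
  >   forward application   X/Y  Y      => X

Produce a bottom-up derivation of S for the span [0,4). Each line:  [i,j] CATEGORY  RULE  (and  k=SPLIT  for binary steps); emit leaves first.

[0,1] PP\N  lex  "bone"
[1,2] N  lex  "ate"
[2,3] (PP\(PP\N))\N  lex  "chased"
[1,3] PP\(PP\N)  <  k=2
[0,3] PP  <  k=1
[3,4] S\PP  lex  "with"
[0,4] S  <  k=3

[0,4] S   <
  [0,3] PP   <
    [0,1] "bone" : PP\N
    [1,3] PP\(PP\N)   <
      [1,2] "ate" : N
      [2,3] "chased" : (PP\(PP\N))\N
  [3,4] "with" : S\PP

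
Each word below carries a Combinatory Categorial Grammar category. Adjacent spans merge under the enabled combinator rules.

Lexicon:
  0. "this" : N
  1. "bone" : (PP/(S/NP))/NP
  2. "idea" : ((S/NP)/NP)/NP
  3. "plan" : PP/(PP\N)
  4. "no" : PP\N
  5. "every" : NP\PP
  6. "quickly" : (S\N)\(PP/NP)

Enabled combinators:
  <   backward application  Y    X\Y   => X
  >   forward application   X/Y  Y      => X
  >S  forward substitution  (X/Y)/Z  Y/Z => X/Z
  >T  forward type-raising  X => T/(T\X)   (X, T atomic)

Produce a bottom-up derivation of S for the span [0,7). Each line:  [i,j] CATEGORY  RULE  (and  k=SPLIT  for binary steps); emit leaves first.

[0,7] S   >
  [0,1] S/(S\N)   >T
    [0,1] "this" : N
  [1,7] S\N   <
    [1,6] PP/NP   >S
      [1,2] "bone" : (PP/(S/NP))/NP
      [2,6] (S/NP)/NP   >
        [2,3] "idea" : ((S/NP)/NP)/NP
        [3,6] NP   <
          [3,5] PP   >
            [3,4] "plan" : PP/(PP\N)
            [4,5] "no" : PP\N
          [5,6] "every" : NP\PP
    [6,7] "quickly" : (S\N)\(PP/NP)

[0,1] N  lex  "this"
[0,1] S/(S\N)  >T
[1,2] (PP/(S/NP))/NP  lex  "bone"
[2,3] ((S/NP)/NP)/NP  lex  "idea"
[3,4] PP/(PP\N)  lex  "plan"
[4,5] PP\N  lex  "no"
[3,5] PP  >  k=4
[5,6] NP\PP  lex  "every"
[3,6] NP  <  k=5
[2,6] (S/NP)/NP  >  k=3
[1,6] PP/NP  >S  k=2
[6,7] (S\N)\(PP/NP)  lex  "quickly"
[1,7] S\N  <  k=6
[0,7] S  >  k=1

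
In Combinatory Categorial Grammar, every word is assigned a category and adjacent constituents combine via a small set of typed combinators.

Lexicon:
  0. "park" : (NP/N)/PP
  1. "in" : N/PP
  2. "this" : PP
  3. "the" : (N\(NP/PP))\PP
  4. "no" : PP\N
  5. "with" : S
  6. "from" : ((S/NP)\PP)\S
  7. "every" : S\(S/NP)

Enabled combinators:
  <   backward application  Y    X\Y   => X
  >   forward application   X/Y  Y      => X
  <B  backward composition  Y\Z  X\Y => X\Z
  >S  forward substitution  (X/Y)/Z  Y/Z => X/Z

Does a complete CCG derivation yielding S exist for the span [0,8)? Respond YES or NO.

[0,8] S   <
  [0,4] N   <
    [0,2] NP/PP   >S
      [0,1] "park" : (NP/N)/PP
      [1,2] "in" : N/PP
    [2,4] N\(NP/PP)   <
      [2,3] "this" : PP
      [3,4] "the" : (N\(NP/PP))\PP
  [4,8] S\N   <B
    [4,5] "no" : PP\N
    [5,8] S\PP   <B
      [5,7] (S/NP)\PP   <
        [5,6] "with" : S
        [6,7] "from" : ((S/NP)\PP)\S
      [7,8] "every" : S\(S/NP)

YES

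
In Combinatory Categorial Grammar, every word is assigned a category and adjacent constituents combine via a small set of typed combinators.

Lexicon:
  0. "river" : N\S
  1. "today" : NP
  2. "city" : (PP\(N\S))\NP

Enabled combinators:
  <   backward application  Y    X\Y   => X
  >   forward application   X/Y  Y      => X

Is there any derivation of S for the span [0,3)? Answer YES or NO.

N\S NP (PP\(N\S))\NP
CKY chart[0,3] = {PP}; S ∉ chart

NO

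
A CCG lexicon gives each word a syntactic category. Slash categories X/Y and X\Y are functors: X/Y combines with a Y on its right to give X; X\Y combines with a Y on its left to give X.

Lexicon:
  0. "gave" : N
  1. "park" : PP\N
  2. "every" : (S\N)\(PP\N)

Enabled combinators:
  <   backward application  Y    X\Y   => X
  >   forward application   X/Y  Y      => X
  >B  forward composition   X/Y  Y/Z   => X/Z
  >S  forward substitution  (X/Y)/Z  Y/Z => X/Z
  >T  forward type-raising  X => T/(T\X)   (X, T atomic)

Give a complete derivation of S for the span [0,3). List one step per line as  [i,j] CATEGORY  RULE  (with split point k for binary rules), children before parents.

[0,3] S   <
  [0,1] "gave" : N
  [1,3] S\N   <
    [1,2] "park" : PP\N
    [2,3] "every" : (S\N)\(PP\N)

[0,1] N  lex  "gave"
[1,2] PP\N  lex  "park"
[2,3] (S\N)\(PP\N)  lex  "every"
[1,3] S\N  <  k=2
[0,3] S  <  k=1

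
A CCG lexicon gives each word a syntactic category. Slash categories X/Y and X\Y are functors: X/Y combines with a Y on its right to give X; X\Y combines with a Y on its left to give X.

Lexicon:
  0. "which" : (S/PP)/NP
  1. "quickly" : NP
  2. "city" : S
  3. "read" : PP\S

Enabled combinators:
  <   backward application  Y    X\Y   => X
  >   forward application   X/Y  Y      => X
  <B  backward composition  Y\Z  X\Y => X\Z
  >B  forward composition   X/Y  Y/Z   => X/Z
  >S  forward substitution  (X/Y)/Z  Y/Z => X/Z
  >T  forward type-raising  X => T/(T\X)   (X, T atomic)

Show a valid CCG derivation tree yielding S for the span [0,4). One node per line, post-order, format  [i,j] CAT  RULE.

[0,1] (S/PP)/NP  lex  "which"
[1,2] NP  lex  "quickly"
[0,2] S/PP  >  k=1
[2,3] S  lex  "city"
[2,3] PP/(PP\S)  >T
[3,4] PP\S  lex  "read"
[2,4] PP  >  k=3
[0,4] S  >  k=2

[0,4] S   >
  [0,2] S/PP   >
    [0,1] "which" : (S/PP)/NP
    [1,2] "quickly" : NP
  [2,4] PP   >
    [2,3] PP/(PP\S)   >T
      [2,3] "city" : S
    [3,4] "read" : PP\S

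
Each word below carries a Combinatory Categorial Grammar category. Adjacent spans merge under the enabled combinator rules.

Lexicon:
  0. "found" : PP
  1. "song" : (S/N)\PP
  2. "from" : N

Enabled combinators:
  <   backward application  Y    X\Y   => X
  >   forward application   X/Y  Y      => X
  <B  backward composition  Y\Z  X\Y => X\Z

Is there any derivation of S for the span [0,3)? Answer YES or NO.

[0,3] S   >
  [0,2] S/N   <
    [0,1] "found" : PP
    [1,2] "song" : (S/N)\PP
  [2,3] "from" : N

YES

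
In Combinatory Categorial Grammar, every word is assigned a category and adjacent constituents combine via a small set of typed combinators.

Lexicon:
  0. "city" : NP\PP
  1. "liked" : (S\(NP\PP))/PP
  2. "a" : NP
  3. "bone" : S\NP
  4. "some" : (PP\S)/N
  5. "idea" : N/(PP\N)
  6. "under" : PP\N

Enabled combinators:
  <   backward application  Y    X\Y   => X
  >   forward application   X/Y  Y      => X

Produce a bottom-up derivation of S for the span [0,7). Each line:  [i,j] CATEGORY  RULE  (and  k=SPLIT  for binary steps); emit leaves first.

[0,1] NP\PP  lex  "city"
[1,2] (S\(NP\PP))/PP  lex  "liked"
[2,3] NP  lex  "a"
[3,4] S\NP  lex  "bone"
[2,4] S  <  k=3
[4,5] (PP\S)/N  lex  "some"
[5,6] N/(PP\N)  lex  "idea"
[6,7] PP\N  lex  "under"
[5,7] N  >  k=6
[4,7] PP\S  >  k=5
[2,7] PP  <  k=4
[1,7] S\(NP\PP)  >  k=2
[0,7] S  <  k=1

[0,7] S   <
  [0,1] "city" : NP\PP
  [1,7] S\(NP\PP)   >
    [1,2] "liked" : (S\(NP\PP))/PP
    [2,7] PP   <
      [2,4] S   <
        [2,3] "a" : NP
        [3,4] "bone" : S\NP
      [4,7] PP\S   >
        [4,5] "some" : (PP\S)/N
        [5,7] N   >
          [5,6] "idea" : N/(PP\N)
          [6,7] "under" : PP\N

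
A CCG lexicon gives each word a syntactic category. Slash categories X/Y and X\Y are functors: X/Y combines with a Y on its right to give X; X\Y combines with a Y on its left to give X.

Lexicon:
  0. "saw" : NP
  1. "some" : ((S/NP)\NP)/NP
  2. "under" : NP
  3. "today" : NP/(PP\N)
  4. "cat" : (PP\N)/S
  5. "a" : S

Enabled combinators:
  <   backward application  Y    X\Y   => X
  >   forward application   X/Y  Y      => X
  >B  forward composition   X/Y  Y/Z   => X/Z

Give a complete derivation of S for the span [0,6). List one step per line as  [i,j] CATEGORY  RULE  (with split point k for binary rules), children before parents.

[0,6] S   >
  [0,3] S/NP   <
    [0,1] "saw" : NP
    [1,3] (S/NP)\NP   >
      [1,2] "some" : ((S/NP)\NP)/NP
      [2,3] "under" : NP
  [3,6] NP   >
    [3,4] "today" : NP/(PP\N)
    [4,6] PP\N   >
      [4,5] "cat" : (PP\N)/S
      [5,6] "a" : S

[0,1] NP  lex  "saw"
[1,2] ((S/NP)\NP)/NP  lex  "some"
[2,3] NP  lex  "under"
[1,3] (S/NP)\NP  >  k=2
[0,3] S/NP  <  k=1
[3,4] NP/(PP\N)  lex  "today"
[4,5] (PP\N)/S  lex  "cat"
[5,6] S  lex  "a"
[4,6] PP\N  >  k=5
[3,6] NP  >  k=4
[0,6] S  >  k=3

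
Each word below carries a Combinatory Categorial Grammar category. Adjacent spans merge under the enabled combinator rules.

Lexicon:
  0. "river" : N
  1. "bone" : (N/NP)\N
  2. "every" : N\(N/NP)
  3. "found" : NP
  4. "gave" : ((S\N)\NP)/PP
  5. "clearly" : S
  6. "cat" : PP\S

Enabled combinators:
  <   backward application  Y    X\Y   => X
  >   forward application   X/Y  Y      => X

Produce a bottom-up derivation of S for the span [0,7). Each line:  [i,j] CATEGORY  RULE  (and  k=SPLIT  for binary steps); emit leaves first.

[0,1] N  lex  "river"
[1,2] (N/NP)\N  lex  "bone"
[0,2] N/NP  <  k=1
[2,3] N\(N/NP)  lex  "every"
[0,3] N  <  k=2
[3,4] NP  lex  "found"
[4,5] ((S\N)\NP)/PP  lex  "gave"
[5,6] S  lex  "clearly"
[6,7] PP\S  lex  "cat"
[5,7] PP  <  k=6
[4,7] (S\N)\NP  >  k=5
[3,7] S\N  <  k=4
[0,7] S  <  k=3

[0,7] S   <
  [0,3] N   <
    [0,2] N/NP   <
      [0,1] "river" : N
      [1,2] "bone" : (N/NP)\N
    [2,3] "every" : N\(N/NP)
  [3,7] S\N   <
    [3,4] "found" : NP
    [4,7] (S\N)\NP   >
      [4,5] "gave" : ((S\N)\NP)/PP
      [5,7] PP   <
        [5,6] "clearly" : S
        [6,7] "cat" : PP\S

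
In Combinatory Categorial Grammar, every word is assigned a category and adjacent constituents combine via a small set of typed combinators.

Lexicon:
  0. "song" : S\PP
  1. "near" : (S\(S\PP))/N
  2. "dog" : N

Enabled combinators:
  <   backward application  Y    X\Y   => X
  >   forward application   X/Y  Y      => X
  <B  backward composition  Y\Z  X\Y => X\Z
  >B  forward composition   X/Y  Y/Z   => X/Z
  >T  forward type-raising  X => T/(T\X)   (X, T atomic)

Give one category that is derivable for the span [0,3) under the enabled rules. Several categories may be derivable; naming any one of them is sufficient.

[0,3] S   <
  [0,1] "song" : S\PP
  [1,3] S\(S\PP)   >
    [1,2] "near" : (S\(S\PP))/N
    [2,3] "dog" : N

S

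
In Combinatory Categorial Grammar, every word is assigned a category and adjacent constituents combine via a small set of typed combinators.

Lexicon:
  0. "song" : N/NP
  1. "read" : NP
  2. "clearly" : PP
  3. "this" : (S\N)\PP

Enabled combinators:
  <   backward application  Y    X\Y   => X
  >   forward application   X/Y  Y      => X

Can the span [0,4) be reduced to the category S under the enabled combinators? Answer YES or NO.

[0,4] S   <
  [0,2] N   >
    [0,1] "song" : N/NP
    [1,2] "read" : NP
  [2,4] S\N   <
    [2,3] "clearly" : PP
    [3,4] "this" : (S\N)\PP

YES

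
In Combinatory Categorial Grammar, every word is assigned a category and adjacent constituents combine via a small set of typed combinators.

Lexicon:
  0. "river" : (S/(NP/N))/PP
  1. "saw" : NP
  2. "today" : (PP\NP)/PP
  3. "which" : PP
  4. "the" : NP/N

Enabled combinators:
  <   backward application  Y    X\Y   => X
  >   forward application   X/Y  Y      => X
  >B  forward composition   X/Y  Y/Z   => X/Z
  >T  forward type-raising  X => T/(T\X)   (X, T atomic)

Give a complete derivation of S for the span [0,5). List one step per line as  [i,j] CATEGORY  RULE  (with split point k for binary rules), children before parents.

[0,5] S   >
  [0,4] S/(NP/N)   >
    [0,1] "river" : (S/(NP/N))/PP
    [1,4] PP   <
      [1,2] "saw" : NP
      [2,4] PP\NP   >
        [2,3] "today" : (PP\NP)/PP
        [3,4] "which" : PP
  [4,5] "the" : NP/N

[0,1] (S/(NP/N))/PP  lex  "river"
[1,2] NP  lex  "saw"
[2,3] (PP\NP)/PP  lex  "today"
[3,4] PP  lex  "which"
[2,4] PP\NP  >  k=3
[1,4] PP  <  k=2
[0,4] S/(NP/N)  >  k=1
[4,5] NP/N  lex  "the"
[0,5] S  >  k=4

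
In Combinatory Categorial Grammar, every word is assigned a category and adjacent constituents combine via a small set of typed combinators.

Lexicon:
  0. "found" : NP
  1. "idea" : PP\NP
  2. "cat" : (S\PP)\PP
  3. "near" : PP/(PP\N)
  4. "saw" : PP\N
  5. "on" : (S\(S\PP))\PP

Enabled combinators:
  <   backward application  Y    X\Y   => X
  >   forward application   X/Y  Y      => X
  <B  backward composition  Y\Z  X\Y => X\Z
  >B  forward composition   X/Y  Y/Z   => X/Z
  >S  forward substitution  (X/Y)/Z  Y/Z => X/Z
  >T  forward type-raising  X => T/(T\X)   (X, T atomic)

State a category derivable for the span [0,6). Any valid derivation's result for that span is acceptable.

S

[0,6] S   <
  [0,3] S\PP   <
    [0,2] PP   <
      [0,1] "found" : NP
      [1,2] "idea" : PP\NP
    [2,3] "cat" : (S\PP)\PP
  [3,6] S\(S\PP)   <
    [3,5] PP   >
      [3,4] "near" : PP/(PP\N)
      [4,5] "saw" : PP\N
    [5,6] "on" : (S\(S\PP))\PP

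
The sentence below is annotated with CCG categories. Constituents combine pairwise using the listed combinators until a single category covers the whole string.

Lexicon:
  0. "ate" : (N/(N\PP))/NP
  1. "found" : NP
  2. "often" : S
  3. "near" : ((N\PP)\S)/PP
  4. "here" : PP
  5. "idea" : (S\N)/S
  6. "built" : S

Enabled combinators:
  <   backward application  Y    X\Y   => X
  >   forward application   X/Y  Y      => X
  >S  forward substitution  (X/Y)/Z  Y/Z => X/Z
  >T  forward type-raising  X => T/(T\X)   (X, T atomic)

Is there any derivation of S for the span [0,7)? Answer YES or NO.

[0,7] S   <
  [0,5] N   >
    [0,2] N/(N\PP)   >
      [0,1] "ate" : (N/(N\PP))/NP
      [1,2] "found" : NP
    [2,5] N\PP   <
      [2,3] "often" : S
      [3,5] (N\PP)\S   >
        [3,4] "near" : ((N\PP)\S)/PP
        [4,5] "here" : PP
  [5,7] S\N   >
    [5,6] "idea" : (S\N)/S
    [6,7] "built" : S

YES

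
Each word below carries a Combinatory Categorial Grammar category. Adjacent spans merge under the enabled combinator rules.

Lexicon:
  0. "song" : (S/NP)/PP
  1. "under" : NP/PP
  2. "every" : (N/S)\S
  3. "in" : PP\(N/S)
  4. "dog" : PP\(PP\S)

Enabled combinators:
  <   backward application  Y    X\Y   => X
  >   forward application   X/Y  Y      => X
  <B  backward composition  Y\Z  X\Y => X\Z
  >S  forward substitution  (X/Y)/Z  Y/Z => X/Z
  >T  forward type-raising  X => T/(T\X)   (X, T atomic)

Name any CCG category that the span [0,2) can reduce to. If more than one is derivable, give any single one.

[0,5] S   >
  [0,2] S/PP   >S
    [0,1] "song" : (S/NP)/PP
    [1,2] "under" : NP/PP
  [2,5] PP   <
    [2,4] PP\S   <B
      [2,3] "every" : (N/S)\S
      [3,4] "in" : PP\(N/S)
    [4,5] "dog" : PP\(PP\S)

S/PP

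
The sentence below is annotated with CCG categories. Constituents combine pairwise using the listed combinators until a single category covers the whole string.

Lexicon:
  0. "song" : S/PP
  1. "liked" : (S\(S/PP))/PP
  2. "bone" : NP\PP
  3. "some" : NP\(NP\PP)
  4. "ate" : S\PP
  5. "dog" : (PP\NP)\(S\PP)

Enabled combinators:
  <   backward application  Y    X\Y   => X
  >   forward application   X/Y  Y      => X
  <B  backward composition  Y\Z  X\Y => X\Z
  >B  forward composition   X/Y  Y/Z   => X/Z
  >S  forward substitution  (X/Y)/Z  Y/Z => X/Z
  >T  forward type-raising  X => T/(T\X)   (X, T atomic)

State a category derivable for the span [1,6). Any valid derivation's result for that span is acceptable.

S\(S/PP)

[0,6] S   <
  [0,1] "song" : S/PP
  [1,6] S\(S/PP)   >
    [1,2] "liked" : (S\(S/PP))/PP
    [2,6] PP   <
      [2,4] NP   <
        [2,3] "bone" : NP\PP
        [3,4] "some" : NP\(NP\PP)
      [4,6] PP\NP   <
        [4,5] "ate" : S\PP
        [5,6] "dog" : (PP\NP)\(S\PP)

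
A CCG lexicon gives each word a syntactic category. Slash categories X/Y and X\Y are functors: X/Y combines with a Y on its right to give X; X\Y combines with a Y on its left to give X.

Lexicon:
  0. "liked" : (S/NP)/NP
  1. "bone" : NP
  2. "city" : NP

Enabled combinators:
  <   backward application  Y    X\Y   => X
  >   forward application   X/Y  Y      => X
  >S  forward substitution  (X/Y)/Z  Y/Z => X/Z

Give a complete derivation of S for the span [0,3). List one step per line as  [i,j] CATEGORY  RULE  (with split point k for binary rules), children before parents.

[0,1] (S/NP)/NP  lex  "liked"
[1,2] NP  lex  "bone"
[0,2] S/NP  >  k=1
[2,3] NP  lex  "city"
[0,3] S  >  k=2

[0,3] S   >
  [0,2] S/NP   >
    [0,1] "liked" : (S/NP)/NP
    [1,2] "bone" : NP
  [2,3] "city" : NP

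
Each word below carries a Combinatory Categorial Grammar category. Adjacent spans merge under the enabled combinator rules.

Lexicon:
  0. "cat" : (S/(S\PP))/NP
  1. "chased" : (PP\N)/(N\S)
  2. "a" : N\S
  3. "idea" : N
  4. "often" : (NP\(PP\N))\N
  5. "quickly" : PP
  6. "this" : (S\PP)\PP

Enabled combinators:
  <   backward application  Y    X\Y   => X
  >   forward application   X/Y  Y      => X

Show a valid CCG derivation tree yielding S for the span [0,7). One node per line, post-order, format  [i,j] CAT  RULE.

[0,1] (S/(S\PP))/NP  lex  "cat"
[1,2] (PP\N)/(N\S)  lex  "chased"
[2,3] N\S  lex  "a"
[1,3] PP\N  >  k=2
[3,4] N  lex  "idea"
[4,5] (NP\(PP\N))\N  lex  "often"
[3,5] NP\(PP\N)  <  k=4
[1,5] NP  <  k=3
[0,5] S/(S\PP)  >  k=1
[5,6] PP  lex  "quickly"
[6,7] (S\PP)\PP  lex  "this"
[5,7] S\PP  <  k=6
[0,7] S  >  k=5

[0,7] S   >
  [0,5] S/(S\PP)   >
    [0,1] "cat" : (S/(S\PP))/NP
    [1,5] NP   <
      [1,3] PP\N   >
        [1,2] "chased" : (PP\N)/(N\S)
        [2,3] "a" : N\S
      [3,5] NP\(PP\N)   <
        [3,4] "idea" : N
        [4,5] "often" : (NP\(PP\N))\N
  [5,7] S\PP   <
    [5,6] "quickly" : PP
    [6,7] "this" : (S\PP)\PP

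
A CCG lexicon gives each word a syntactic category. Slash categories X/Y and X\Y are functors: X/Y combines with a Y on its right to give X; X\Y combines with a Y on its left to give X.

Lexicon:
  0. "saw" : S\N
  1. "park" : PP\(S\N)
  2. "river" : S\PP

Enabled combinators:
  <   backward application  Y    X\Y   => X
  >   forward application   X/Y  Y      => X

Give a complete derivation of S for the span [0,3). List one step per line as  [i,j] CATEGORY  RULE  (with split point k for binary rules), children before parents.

[0,3] S   <
  [0,2] PP   <
    [0,1] "saw" : S\N
    [1,2] "park" : PP\(S\N)
  [2,3] "river" : S\PP

[0,1] S\N  lex  "saw"
[1,2] PP\(S\N)  lex  "park"
[0,2] PP  <  k=1
[2,3] S\PP  lex  "river"
[0,3] S  <  k=2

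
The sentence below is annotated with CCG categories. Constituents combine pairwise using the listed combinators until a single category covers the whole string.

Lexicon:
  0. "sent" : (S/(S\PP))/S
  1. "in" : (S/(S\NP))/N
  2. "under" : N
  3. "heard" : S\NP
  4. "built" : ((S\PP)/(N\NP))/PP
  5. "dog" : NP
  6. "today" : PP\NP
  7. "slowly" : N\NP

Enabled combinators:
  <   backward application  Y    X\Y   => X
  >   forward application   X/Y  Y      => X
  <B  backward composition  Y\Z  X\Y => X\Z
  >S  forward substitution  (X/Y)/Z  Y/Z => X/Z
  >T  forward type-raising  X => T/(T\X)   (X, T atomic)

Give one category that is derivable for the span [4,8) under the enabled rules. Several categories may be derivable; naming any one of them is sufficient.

S\PP

[0,8] S   >
  [0,4] S/(S\PP)   >
    [0,1] "sent" : (S/(S\PP))/S
    [1,4] S   >
      [1,3] S/(S\NP)   >
        [1,2] "in" : (S/(S\NP))/N
        [2,3] "under" : N
      [3,4] "heard" : S\NP
  [4,8] S\PP   >
    [4,7] (S\PP)/(N\NP)   >
      [4,5] "built" : ((S\PP)/(N\NP))/PP
      [5,7] PP   >
        [5,6] PP/(PP\NP)   >T
          [5,6] "dog" : NP
        [6,7] "today" : PP\NP
    [7,8] "slowly" : N\NP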